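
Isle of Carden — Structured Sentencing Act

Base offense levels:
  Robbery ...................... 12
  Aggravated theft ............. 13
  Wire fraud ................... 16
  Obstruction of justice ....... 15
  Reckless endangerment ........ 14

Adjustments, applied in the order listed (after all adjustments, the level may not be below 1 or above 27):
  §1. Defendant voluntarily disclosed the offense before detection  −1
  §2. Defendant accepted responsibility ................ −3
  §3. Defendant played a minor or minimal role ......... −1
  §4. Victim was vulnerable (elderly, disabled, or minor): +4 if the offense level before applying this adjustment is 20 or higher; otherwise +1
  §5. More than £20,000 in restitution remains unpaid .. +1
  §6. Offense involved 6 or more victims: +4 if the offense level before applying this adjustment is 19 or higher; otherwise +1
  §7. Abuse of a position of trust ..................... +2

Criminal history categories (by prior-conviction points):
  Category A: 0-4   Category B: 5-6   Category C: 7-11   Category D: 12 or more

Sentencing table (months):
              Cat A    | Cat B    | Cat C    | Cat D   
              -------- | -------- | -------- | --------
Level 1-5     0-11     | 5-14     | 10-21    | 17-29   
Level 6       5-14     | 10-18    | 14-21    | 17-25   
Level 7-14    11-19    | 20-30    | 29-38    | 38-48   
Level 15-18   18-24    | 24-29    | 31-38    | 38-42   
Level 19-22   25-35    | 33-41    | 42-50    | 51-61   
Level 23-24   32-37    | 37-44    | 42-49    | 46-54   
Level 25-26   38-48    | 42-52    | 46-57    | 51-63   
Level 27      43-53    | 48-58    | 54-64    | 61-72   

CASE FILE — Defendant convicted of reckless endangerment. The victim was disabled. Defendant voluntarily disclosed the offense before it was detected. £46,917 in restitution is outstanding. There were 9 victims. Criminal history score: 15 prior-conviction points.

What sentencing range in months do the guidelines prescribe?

Base offense level for reckless endangerment: 14.
§1 applies: 14 − 1 = 13.
§2 does not apply.
§4 applies (level before this adjustment is 13 < 20, so +1): 13 + 1 = 14.
§5 applies: 14 + 1 = 15.
§6 applies (level before this adjustment is 15 < 19, so +1): 15 + 1 = 16.
§7 does not apply.
Final offense level: 16.
Criminal history: 15 prior points → Category D (12+).
Level 16 falls in the 15-18 band.
Grid: Level 15-18 × Category D = 38-42 months.

38-42 months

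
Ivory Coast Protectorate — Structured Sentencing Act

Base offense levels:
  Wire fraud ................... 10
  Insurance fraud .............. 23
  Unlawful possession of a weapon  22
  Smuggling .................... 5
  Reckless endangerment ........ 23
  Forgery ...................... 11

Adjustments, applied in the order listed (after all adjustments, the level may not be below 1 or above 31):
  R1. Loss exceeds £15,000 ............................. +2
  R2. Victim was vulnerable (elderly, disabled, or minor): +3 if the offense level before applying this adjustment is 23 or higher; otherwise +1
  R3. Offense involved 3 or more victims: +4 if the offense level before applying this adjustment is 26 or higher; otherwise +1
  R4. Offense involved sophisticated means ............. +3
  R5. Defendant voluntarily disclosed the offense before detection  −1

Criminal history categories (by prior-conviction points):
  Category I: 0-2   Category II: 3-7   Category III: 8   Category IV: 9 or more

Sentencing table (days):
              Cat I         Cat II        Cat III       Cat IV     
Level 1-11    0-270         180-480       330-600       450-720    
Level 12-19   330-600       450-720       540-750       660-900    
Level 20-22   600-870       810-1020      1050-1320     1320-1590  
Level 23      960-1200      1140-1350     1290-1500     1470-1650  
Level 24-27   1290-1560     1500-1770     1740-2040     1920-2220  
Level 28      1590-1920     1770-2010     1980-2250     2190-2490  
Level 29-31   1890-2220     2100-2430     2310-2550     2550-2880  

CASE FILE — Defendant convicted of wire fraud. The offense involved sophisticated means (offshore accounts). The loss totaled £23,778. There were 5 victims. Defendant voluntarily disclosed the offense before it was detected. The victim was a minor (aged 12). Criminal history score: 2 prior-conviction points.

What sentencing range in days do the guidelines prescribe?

330-600 days

Base offense level for wire fraud: 10.
R1 applies: 10 + 2 = 12.
R2 applies (level before this adjustment is 12 < 23, so +1): 12 + 1 = 13.
R3 applies (level before this adjustment is 13 < 26, so +1): 13 + 1 = 14.
R4 applies: 14 + 3 = 17.
R5 applies: 17 − 1 = 16.
Final offense level: 16.
Criminal history: 2 prior points → Category I (0-2).
Level 16 falls in the 12-19 band.
Grid: Level 12-19 × Category I = 330-600 days.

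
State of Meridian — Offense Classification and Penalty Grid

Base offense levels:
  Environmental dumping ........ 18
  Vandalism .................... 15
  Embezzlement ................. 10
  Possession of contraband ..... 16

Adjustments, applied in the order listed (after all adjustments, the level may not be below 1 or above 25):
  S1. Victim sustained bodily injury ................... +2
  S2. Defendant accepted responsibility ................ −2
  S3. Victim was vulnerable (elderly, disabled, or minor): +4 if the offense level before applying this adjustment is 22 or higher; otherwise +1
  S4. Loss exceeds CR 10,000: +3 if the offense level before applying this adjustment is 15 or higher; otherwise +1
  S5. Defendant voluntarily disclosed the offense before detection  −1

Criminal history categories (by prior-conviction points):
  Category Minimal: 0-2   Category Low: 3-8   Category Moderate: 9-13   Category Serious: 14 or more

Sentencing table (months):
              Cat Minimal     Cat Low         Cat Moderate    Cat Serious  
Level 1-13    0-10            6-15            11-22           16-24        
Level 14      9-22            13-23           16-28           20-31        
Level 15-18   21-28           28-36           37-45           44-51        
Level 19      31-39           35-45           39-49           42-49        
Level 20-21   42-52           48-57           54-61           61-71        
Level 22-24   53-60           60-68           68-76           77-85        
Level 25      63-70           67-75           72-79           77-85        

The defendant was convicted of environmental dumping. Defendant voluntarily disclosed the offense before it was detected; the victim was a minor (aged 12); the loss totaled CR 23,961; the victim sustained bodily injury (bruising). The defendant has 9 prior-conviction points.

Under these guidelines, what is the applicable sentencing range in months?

68-76 months

Base offense level for environmental dumping: 18.
S1 applies: 18 + 2 = 20.
S2 does not apply.
S3 applies (level before this adjustment is 20 < 22, so +1): 20 + 1 = 21.
S4 applies (level before this adjustment is 21 ≥ 15, so +3): 21 + 3 = 24.
S5 applies: 24 − 1 = 23.
Final offense level: 23.
Criminal history: 9 prior points → Category Moderate (9-13).
Level 23 falls in the 22-24 band.
Grid: Level 22-24 × Category Moderate = 68-76 months.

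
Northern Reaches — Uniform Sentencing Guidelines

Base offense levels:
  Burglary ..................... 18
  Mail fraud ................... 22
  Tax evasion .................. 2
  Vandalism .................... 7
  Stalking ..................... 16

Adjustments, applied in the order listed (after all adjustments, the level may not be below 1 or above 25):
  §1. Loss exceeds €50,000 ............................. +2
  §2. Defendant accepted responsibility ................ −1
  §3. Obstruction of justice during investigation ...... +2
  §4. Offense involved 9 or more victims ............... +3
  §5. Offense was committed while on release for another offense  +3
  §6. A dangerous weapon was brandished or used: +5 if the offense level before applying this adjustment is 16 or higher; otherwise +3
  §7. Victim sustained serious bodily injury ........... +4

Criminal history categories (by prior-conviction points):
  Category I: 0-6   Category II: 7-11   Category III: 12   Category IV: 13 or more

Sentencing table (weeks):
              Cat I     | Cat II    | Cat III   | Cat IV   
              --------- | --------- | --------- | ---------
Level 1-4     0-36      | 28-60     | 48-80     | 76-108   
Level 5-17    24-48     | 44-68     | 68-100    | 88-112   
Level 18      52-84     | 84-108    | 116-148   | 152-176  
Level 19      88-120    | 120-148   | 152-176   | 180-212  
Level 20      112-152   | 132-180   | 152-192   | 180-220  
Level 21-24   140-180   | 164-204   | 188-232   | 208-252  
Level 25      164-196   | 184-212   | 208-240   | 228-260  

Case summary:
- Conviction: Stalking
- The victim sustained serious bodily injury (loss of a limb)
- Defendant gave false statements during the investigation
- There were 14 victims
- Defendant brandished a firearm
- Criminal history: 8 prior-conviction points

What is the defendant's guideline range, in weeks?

184-212 weeks

Base offense level for stalking: 16.
§2 does not apply.
§3 applies: 16 + 2 = 18.
§4 applies: 18 + 3 = 21.
§5 does not apply.
§6 applies (level before this adjustment is 21 ≥ 16, so +5): 21 + 5 = 26.
§7 applies: 26 + 4 = 30.
Level 30 exceeds the maximum of 25; capped at 25.
Final offense level: 25.
Criminal history: 8 prior points → Category II (7-11).
Level 25 falls in the 25 band.
Grid: Level 25 × Category II = 184-212 weeks.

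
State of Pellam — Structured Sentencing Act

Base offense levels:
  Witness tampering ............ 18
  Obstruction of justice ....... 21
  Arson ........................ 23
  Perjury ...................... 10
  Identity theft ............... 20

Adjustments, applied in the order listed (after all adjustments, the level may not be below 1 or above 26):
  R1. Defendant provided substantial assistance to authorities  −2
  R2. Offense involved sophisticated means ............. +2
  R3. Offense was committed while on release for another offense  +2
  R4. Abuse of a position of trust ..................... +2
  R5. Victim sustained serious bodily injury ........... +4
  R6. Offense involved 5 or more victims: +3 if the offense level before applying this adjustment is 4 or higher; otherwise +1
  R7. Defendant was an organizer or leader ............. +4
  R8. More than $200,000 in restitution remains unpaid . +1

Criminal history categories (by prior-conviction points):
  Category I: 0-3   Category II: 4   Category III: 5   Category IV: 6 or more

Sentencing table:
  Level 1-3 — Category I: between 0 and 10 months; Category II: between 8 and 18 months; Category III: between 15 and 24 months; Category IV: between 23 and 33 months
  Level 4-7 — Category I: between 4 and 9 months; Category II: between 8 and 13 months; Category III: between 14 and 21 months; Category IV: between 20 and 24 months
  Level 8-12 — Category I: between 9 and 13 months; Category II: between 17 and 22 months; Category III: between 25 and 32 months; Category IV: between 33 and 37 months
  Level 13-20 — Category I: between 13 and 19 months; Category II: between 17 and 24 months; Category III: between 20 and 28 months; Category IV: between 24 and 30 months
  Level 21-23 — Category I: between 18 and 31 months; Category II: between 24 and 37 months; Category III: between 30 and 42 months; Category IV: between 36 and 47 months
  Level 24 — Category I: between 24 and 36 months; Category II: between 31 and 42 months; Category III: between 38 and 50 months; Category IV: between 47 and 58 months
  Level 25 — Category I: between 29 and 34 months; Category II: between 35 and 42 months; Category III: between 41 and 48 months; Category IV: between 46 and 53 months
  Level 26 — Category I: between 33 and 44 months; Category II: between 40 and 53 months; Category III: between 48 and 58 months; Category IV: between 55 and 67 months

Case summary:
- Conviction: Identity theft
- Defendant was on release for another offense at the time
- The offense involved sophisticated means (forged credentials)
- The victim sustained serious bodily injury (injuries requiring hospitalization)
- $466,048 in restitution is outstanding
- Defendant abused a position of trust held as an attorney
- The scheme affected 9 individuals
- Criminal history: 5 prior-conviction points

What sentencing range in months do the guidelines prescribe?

48-58 months

Base offense level for identity theft: 20.
R2 applies: 20 + 2 = 22.
R3 applies: 22 + 2 = 24.
R4 applies: 24 + 2 = 26.
R5 applies: 26 + 4 = 30.
R6 applies (level before this adjustment is 30 ≥ 4, so +3): 30 + 3 = 33.
R8 applies: 33 + 1 = 34.
Level 34 exceeds the maximum of 26; capped at 26.
Final offense level: 26.
Criminal history: 5 prior points → Category III (5).
Level 26 falls in the 26 band.
Grid: Level 26 × Category III = 48-58 months.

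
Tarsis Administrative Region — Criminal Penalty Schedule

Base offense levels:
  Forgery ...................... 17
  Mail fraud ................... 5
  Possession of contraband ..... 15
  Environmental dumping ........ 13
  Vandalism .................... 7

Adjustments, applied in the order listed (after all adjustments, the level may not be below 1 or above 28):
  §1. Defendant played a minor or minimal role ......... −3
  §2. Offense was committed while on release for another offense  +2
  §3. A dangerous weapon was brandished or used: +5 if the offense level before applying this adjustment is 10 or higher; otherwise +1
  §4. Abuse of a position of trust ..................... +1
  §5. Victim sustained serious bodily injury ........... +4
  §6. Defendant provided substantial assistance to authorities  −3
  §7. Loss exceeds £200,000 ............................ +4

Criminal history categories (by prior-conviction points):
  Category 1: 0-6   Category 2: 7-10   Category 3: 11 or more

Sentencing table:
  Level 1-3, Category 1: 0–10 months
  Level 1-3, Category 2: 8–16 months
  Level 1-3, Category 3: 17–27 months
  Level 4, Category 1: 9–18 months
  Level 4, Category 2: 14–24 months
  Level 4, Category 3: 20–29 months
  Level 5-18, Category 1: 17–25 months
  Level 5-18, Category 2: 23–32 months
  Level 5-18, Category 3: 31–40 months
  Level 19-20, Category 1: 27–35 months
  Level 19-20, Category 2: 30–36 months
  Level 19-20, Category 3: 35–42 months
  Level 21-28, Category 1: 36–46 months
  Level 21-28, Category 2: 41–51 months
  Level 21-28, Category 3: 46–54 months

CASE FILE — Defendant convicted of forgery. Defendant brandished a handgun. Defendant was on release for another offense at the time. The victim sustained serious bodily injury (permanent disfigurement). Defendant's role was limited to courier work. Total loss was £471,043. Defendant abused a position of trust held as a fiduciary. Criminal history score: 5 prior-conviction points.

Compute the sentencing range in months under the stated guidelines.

Base offense level for forgery: 17.
§1 applies: 17 − 3 = 14.
§2 applies: 14 + 2 = 16.
§3 applies (level before this adjustment is 16 ≥ 10, so +5): 16 + 5 = 21.
§4 applies: 21 + 1 = 22.
§5 applies: 22 + 4 = 26.
§6 does not apply.
§7 applies: 26 + 4 = 30.
Level 30 exceeds the maximum of 28; capped at 28.
Final offense level: 28.
Criminal history: 5 prior points → Category 1 (0-6).
Level 28 falls in the 21-28 band.
Grid: Level 21-28 × Category 1 = 36-46 months.

36-46 months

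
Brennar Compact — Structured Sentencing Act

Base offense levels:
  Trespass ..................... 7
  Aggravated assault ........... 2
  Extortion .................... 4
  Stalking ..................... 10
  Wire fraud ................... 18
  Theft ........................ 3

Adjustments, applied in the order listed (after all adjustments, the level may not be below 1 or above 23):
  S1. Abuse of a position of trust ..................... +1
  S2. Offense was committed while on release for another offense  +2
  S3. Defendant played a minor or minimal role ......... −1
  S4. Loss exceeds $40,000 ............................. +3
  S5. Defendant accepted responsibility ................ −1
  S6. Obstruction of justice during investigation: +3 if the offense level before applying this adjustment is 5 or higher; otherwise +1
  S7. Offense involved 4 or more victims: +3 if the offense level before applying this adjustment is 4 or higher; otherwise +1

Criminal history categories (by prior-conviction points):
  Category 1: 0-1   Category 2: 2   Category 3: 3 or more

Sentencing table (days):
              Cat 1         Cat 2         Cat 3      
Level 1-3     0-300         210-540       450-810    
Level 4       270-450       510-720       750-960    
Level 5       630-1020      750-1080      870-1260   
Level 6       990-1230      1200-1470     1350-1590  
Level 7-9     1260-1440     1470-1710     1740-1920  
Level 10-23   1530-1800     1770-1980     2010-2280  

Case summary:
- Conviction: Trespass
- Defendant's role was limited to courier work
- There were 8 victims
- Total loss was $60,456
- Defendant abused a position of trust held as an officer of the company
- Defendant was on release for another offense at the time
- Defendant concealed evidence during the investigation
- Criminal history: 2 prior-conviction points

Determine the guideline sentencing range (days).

1770-1980 days

Base offense level for trespass: 7.
S1 applies: 7 + 1 = 8.
S2 applies: 8 + 2 = 10.
S3 applies: 10 − 1 = 9.
S4 applies: 9 + 3 = 12.
S6 applies (level before this adjustment is 12 ≥ 5, so +3): 12 + 3 = 15.
S7 applies (level before this adjustment is 15 ≥ 4, so +3): 15 + 3 = 18.
Final offense level: 18.
Criminal history: 2 prior points → Category 2 (2).
Level 18 falls in the 10-23 band.
Grid: Level 10-23 × Category 2 = 1770-1980 days.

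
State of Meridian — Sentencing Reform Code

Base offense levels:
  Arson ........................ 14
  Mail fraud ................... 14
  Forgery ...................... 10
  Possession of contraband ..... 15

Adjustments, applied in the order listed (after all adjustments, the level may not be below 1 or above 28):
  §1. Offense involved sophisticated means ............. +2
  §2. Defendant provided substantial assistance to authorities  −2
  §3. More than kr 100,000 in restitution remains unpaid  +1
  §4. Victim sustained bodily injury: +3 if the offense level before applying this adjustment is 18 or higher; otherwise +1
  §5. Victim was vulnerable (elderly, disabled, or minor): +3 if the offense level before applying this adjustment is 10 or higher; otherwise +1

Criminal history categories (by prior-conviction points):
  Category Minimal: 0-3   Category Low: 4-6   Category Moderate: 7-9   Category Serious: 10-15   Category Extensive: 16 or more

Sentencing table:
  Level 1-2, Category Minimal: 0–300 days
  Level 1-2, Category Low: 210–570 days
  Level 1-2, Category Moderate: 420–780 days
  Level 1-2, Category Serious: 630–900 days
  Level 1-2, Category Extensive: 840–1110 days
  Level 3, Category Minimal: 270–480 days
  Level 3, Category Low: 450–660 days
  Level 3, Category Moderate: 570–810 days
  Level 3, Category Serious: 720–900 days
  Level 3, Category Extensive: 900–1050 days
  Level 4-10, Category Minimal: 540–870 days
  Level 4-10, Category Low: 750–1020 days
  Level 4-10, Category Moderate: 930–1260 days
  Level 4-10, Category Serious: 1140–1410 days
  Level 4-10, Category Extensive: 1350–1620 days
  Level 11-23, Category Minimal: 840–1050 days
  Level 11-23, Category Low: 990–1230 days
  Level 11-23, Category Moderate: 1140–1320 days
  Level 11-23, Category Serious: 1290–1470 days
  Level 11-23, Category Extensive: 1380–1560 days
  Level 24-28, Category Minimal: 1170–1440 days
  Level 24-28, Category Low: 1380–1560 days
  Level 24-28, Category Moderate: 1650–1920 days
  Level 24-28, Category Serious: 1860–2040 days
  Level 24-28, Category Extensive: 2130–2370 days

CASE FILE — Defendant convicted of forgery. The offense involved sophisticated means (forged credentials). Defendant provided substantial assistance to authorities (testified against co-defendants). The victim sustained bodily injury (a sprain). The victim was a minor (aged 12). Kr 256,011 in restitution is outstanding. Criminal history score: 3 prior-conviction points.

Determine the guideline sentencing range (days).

Base offense level for forgery: 10.
§1 applies: 10 + 2 = 12.
§2 applies: 12 − 2 = 10.
§3 applies: 10 + 1 = 11.
§4 applies (level before this adjustment is 11 < 18, so +1): 11 + 1 = 12.
§5 applies (level before this adjustment is 12 ≥ 10, so +3): 12 + 3 = 15.
Final offense level: 15.
Criminal history: 3 prior points → Category Minimal (0-3).
Level 15 falls in the 11-23 band.
Grid: Level 11-23 × Category Minimal = 840-1050 days.

840-1050 days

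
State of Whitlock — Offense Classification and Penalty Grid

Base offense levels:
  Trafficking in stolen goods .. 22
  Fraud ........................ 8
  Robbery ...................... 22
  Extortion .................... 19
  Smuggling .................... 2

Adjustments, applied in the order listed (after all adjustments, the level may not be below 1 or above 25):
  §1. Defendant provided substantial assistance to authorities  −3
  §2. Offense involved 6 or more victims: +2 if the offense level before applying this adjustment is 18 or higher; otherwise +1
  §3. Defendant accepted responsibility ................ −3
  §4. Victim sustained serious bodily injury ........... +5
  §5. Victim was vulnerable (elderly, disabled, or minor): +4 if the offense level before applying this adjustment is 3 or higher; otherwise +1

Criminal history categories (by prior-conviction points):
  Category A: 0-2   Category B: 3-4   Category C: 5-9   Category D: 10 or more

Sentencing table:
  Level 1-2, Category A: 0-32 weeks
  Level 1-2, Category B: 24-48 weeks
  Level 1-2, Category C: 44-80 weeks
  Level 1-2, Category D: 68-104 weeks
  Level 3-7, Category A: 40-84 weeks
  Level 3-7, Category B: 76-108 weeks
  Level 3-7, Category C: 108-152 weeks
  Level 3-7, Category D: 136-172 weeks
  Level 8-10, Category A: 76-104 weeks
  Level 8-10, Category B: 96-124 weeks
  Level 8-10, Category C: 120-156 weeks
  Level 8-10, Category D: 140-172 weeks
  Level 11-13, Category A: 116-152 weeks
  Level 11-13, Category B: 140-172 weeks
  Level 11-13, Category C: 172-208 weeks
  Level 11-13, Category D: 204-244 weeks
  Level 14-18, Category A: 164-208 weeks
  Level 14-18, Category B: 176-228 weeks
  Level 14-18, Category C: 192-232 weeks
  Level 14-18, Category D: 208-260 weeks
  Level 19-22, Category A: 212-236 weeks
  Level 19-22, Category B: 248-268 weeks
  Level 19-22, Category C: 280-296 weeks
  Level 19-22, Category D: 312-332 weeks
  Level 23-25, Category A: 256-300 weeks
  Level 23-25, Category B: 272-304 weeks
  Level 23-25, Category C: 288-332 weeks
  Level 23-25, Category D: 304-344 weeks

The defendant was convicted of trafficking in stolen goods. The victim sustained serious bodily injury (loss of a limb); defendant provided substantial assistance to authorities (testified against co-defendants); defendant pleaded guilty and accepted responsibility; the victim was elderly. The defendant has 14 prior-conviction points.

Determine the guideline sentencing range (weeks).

Base offense level for trafficking in stolen goods: 22.
§1 applies: 22 − 3 = 19.
§3 applies: 19 − 3 = 16.
§4 applies: 16 + 5 = 21.
§5 applies (level before this adjustment is 21 ≥ 3, so +4): 21 + 4 = 25.
Final offense level: 25.
Criminal history: 14 prior points → Category D (10+).
Level 25 falls in the 23-25 band.
Grid: Level 23-25 × Category D = 304-344 weeks.

304-344 weeks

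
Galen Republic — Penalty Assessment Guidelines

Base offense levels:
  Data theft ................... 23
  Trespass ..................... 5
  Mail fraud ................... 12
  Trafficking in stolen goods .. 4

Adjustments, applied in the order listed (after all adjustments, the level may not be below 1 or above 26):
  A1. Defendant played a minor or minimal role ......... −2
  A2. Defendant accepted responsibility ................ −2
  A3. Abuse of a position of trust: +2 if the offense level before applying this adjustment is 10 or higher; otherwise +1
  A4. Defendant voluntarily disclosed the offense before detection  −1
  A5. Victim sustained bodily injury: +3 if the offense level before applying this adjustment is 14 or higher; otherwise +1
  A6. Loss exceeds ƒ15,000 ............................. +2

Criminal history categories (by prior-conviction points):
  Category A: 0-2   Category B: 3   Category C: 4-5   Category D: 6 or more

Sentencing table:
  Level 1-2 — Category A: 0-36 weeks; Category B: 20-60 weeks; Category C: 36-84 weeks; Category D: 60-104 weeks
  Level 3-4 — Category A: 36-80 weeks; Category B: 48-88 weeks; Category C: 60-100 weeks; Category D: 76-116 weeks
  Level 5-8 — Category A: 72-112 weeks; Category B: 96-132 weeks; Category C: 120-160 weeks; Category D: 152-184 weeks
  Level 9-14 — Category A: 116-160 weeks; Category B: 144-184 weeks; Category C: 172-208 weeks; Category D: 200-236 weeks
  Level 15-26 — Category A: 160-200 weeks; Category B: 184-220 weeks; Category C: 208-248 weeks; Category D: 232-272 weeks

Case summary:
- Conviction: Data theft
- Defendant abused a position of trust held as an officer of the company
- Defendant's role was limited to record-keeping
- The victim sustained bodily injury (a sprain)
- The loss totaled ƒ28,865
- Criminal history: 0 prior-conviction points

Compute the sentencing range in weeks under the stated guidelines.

Base offense level for data theft: 23.
A1 applies: 23 − 2 = 21.
A2 does not apply.
A3 applies (level before this adjustment is 21 ≥ 10, so +2): 21 + 2 = 23.
A4 does not apply.
A5 applies (level before this adjustment is 23 ≥ 14, so +3): 23 + 3 = 26.
A6 applies: 26 + 2 = 28.
Level 28 exceeds the maximum of 26; capped at 26.
Final offense level: 26.
Criminal history: 0 prior points → Category A (0-2).
Level 26 falls in the 15-26 band.
Grid: Level 15-26 × Category A = 160-200 weeks.

160-200 weeks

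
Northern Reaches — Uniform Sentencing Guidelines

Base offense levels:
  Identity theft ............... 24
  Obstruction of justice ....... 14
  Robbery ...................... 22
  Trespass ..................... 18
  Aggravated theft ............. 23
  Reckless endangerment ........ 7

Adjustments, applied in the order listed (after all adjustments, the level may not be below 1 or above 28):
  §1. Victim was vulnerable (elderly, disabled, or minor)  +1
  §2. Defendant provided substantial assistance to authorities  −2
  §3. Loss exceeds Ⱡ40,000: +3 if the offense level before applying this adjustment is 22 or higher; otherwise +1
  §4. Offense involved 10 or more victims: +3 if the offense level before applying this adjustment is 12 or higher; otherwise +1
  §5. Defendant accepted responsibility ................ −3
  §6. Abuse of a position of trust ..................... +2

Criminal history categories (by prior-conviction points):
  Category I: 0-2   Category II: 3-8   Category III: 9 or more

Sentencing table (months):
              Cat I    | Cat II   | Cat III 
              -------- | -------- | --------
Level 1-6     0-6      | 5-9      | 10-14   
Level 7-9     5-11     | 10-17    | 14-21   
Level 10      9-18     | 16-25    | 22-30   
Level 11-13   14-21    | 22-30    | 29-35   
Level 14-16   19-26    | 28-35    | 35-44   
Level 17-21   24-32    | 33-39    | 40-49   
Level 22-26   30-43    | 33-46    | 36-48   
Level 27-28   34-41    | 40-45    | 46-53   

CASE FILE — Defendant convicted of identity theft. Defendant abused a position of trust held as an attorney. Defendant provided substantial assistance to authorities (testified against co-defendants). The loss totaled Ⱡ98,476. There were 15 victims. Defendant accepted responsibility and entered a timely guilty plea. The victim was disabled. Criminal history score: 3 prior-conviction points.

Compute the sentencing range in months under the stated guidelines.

Base offense level for identity theft: 24.
§1 applies: 24 + 1 = 25.
§2 applies: 25 − 2 = 23.
§3 applies (level before this adjustment is 23 ≥ 22, so +3): 23 + 3 = 26.
§4 applies (level before this adjustment is 26 ≥ 12, so +3): 26 + 3 = 29.
§5 applies: 29 − 3 = 26.
§6 applies: 26 + 2 = 28.
Final offense level: 28.
Criminal history: 3 prior points → Category II (3-8).
Level 28 falls in the 27-28 band.
Grid: Level 27-28 × Category II = 40-45 months.

40-45 months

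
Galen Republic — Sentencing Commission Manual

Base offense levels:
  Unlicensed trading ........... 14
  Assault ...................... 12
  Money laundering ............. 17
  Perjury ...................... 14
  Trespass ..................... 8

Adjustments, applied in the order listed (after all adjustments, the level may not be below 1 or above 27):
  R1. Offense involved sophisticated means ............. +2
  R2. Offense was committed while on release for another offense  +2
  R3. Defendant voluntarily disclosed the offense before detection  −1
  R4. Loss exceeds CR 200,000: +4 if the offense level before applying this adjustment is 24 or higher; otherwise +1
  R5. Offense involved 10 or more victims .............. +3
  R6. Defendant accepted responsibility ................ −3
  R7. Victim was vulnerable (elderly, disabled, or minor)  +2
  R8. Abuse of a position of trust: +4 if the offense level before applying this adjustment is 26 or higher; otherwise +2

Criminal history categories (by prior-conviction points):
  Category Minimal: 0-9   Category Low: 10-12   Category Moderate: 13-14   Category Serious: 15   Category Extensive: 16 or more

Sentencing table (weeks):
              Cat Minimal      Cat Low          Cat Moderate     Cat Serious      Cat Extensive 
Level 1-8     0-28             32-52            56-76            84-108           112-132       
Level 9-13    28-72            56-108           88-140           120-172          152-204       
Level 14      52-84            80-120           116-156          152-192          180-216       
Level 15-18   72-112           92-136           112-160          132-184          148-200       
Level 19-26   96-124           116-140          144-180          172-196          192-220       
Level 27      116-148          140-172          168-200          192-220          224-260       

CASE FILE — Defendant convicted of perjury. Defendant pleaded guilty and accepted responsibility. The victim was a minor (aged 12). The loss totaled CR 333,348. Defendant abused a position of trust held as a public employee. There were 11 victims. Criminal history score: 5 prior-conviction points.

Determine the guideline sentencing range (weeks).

96-124 weeks

Base offense level for perjury: 14.
R3 does not apply.
R4 applies (level before this adjustment is 14 < 24, so +1): 14 + 1 = 15.
R5 applies: 15 + 3 = 18.
R6 applies: 18 − 3 = 15.
R7 applies: 15 + 2 = 17.
R8 applies (level before this adjustment is 17 < 26, so +2): 17 + 2 = 19.
Final offense level: 19.
Criminal history: 5 prior points → Category Minimal (0-9).
Level 19 falls in the 19-26 band.
Grid: Level 19-26 × Category Minimal = 96-124 weeks.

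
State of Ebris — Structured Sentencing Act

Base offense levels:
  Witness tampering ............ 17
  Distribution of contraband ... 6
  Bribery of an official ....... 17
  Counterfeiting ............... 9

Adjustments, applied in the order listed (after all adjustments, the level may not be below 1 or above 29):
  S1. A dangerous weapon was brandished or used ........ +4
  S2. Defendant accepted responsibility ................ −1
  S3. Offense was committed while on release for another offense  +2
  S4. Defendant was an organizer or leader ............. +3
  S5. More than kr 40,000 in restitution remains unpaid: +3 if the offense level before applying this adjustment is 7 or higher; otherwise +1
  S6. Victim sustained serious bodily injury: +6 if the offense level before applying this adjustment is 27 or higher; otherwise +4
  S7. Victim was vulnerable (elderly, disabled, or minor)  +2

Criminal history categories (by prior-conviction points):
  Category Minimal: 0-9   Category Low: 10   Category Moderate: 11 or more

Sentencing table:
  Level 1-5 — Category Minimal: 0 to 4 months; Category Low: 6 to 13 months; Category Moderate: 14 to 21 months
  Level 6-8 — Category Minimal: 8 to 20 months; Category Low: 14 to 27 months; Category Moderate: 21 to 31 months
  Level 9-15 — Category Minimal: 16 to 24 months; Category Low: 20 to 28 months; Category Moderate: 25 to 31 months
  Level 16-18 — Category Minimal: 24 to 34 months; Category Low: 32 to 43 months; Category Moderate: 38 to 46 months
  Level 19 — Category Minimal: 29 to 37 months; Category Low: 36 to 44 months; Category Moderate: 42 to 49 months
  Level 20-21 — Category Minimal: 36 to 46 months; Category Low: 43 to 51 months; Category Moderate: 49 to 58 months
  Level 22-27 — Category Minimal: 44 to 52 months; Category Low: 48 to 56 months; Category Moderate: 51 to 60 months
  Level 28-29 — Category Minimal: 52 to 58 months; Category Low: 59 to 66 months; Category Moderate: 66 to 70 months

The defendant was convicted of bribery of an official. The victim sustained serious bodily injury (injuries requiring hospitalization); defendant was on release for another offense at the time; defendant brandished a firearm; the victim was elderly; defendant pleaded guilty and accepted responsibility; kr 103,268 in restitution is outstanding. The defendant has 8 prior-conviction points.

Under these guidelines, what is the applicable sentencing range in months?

52-58 months

Base offense level for bribery of an official: 17.
S1 applies: 17 + 4 = 21.
S2 applies: 21 − 1 = 20.
S3 applies: 20 + 2 = 22.
S5 applies (level before this adjustment is 22 ≥ 7, so +3): 22 + 3 = 25.
S6 applies (level before this adjustment is 25 < 27, so +4): 25 + 4 = 29.
S7 applies: 29 + 2 = 31.
Level 31 exceeds the maximum of 29; capped at 29.
Final offense level: 29.
Criminal history: 8 prior points → Category Minimal (0-9).
Level 29 falls in the 28-29 band.
Grid: Level 28-29 × Category Minimal = 52-58 months.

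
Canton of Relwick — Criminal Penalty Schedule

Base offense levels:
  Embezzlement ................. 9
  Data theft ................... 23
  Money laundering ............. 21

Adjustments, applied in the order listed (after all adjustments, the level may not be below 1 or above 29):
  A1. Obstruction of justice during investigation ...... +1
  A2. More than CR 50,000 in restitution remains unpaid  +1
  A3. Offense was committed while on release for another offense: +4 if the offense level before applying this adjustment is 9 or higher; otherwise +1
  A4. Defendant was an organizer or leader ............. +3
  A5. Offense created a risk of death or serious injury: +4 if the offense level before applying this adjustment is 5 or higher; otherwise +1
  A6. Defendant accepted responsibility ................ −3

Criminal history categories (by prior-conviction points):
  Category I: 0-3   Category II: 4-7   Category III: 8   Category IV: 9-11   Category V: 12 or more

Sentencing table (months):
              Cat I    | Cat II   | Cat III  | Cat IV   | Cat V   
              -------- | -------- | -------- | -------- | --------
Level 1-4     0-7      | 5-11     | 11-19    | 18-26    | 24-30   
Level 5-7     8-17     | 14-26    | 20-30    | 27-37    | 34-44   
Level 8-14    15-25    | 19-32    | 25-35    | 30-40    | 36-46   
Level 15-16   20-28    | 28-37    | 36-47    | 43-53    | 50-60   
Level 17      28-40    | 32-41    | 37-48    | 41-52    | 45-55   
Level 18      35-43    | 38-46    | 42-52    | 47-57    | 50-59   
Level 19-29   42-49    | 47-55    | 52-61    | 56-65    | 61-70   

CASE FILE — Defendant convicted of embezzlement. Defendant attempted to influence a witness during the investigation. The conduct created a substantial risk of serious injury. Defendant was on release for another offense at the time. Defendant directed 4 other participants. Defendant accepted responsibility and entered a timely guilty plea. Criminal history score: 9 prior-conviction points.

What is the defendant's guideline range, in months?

Base offense level for embezzlement: 9.
A1 applies: 9 + 1 = 10.
A2 does not apply.
A3 applies (level before this adjustment is 10 ≥ 9, so +4): 10 + 4 = 14.
A4 applies: 14 + 3 = 17.
A5 applies (level before this adjustment is 17 ≥ 5, so +4): 17 + 4 = 21.
A6 applies: 21 − 3 = 18.
Final offense level: 18.
Criminal history: 9 prior points → Category IV (9-11).
Level 18 falls in the 18 band.
Grid: Level 18 × Category IV = 47-57 months.

47-57 months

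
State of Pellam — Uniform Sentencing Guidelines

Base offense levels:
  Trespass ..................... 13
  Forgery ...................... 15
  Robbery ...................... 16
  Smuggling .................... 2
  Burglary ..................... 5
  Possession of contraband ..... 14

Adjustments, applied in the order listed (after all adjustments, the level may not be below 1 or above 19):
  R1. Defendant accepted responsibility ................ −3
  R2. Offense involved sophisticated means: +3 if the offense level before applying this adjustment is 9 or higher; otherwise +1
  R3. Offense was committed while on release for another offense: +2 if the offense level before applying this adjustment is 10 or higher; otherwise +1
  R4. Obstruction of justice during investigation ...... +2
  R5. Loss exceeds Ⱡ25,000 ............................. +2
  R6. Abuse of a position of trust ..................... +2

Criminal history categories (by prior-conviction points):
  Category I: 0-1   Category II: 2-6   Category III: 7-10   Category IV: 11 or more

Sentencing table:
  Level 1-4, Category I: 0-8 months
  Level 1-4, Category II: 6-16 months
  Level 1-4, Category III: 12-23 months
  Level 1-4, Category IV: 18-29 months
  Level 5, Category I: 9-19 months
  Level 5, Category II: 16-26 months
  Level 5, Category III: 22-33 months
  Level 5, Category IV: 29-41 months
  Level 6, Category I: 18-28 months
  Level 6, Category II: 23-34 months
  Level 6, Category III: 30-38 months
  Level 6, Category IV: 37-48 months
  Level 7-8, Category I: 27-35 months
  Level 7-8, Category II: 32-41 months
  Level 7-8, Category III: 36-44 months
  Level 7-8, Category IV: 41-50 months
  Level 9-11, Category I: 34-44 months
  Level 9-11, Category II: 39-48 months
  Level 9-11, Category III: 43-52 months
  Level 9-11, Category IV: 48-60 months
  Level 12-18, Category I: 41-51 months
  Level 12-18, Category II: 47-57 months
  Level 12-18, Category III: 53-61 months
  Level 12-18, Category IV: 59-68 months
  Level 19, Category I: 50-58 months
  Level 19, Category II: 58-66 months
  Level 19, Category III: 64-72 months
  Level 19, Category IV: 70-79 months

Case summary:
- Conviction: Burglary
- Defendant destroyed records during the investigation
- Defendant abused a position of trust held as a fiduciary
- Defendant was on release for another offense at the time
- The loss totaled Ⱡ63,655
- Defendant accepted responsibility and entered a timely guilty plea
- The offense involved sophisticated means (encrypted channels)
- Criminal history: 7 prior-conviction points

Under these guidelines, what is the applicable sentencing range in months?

43-52 months

Base offense level for burglary: 5.
R1 applies: 5 − 3 = 2.
R2 applies (level before this adjustment is 2 < 9, so +1): 2 + 1 = 3.
R3 applies (level before this adjustment is 3 < 10, so +1): 3 + 1 = 4.
R4 applies: 4 + 2 = 6.
R5 applies: 6 + 2 = 8.
R6 applies: 8 + 2 = 10.
Final offense level: 10.
Criminal history: 7 prior points → Category III (7-10).
Level 10 falls in the 9-11 band.
Grid: Level 9-11 × Category III = 43-52 months.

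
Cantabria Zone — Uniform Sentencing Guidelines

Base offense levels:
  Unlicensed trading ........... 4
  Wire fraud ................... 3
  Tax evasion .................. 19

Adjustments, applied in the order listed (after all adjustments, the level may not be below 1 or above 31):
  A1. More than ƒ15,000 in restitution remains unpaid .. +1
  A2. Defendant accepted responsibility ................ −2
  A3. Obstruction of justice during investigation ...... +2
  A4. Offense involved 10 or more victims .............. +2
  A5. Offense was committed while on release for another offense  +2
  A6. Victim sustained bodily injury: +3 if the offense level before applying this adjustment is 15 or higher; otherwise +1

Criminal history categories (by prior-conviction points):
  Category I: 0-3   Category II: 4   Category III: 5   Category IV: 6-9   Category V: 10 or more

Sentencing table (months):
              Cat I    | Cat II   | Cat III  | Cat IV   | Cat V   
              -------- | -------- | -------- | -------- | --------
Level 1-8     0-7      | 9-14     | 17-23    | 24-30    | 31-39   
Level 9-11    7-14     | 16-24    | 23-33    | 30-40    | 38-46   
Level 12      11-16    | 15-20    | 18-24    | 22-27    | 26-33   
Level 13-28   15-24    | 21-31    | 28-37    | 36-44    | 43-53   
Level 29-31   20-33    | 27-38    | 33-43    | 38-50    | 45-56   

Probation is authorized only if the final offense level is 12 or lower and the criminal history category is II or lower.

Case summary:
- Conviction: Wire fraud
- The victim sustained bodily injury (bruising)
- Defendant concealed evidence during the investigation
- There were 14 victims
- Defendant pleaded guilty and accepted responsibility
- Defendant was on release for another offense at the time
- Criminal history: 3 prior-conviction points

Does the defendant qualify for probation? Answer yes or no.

Yes

Base offense level for wire fraud: 3.
A2 applies: 3 − 2 = 1.
A3 applies: 1 + 2 = 3.
A4 applies: 3 + 2 = 5.
A5 applies: 5 + 2 = 7.
A6 applies (level before this adjustment is 7 < 15, so +1): 7 + 1 = 8.
Final offense level: 8.
Criminal history: 3 prior points → Category I (0-3).
Level 8 falls in the 1-8 band.
Grid: Level 1-8 × Category I = 0-7 months.
Probation check: level 8 ≤ 12 and category I ≤ II → eligible.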